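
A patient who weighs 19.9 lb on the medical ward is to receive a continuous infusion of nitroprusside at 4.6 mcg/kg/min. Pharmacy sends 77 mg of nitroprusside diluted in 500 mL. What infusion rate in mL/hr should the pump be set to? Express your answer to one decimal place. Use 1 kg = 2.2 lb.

Weight = 19.9 lb ÷ 2.2 lb/kg = 9.045455 kg
Dose = 4.6 mcg/kg/min × 9.045455 kg = 41.60909 mcg/min
41.60909 mcg/min × 60 min/hr = 2496.545 mcg/hr
Concentration = 77 mg ÷ 500 mL = 0.154 mg/mL = 154 mcg/mL
Rate = 2496.545 mcg/hr ÷ 154 mcg/mL = 16.21133 mL/hr

16.2 mL/hr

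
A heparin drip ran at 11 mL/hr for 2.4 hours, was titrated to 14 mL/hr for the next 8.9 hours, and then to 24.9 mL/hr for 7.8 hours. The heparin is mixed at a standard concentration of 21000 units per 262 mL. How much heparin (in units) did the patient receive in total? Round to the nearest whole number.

27670 units

Concentration = 21000 units ÷ 262 mL = 80.15267 units/mL
Stage 1: 11 mL/hr × 2.4 hr = 26.4 mL → 26.4 mL × 80.15267 units/mL = 2116.031 units
Stage 2: 14 mL/hr × 8.9 hr = 124.6 mL → 124.6 mL × 80.15267 units/mL = 9987.023 units
Stage 3: 24.9 mL/hr × 7.8 hr = 194.22 mL → 194.22 mL × 80.15267 units/mL = 15567.25 units
Total = 2116.031 + 9987.023 + 15567.25 = 27670.31 units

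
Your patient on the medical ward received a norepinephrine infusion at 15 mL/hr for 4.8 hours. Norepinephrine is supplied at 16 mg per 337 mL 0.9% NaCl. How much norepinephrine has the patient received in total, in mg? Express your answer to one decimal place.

3.4 mg

Concentration = 16 mg ÷ 337 mL = 0.04747774 mg/mL = 47.47774 mcg/mL
Drug rate = 15 mL/hr × 47.47774 mcg/mL = 712.1662 mcg/hr
Total = 712.1662 mcg/hr × 4.8 hr = 3418.398 mcg = 3.418398 mg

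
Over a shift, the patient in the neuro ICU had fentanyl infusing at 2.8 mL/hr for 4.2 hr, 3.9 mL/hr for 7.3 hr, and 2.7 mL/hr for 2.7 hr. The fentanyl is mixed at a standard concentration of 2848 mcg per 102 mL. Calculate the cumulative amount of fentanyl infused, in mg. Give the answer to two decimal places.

Concentration = 2848 mcg ÷ 102 mL = 27.92157 mcg/mL
Stage 1: 2.8 mL/hr × 4.2 hr = 11.76 mL → 11.76 mL × 27.92157 mcg/mL = 328.3576 mcg
Stage 2: 3.9 mL/hr × 7.3 hr = 28.47 mL → 28.47 mL × 27.92157 mcg/mL = 794.9271 mcg
Stage 3: 2.7 mL/hr × 2.7 hr = 7.29 mL → 7.29 mL × 27.92157 mcg/mL = 203.5482 mcg
Total = 328.3576 + 794.9271 + 203.5482 = 1326.833 mcg = 1.326833 mg

1.33 mg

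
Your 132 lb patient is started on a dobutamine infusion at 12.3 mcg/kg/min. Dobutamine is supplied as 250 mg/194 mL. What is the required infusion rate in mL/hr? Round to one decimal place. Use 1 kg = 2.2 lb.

Weight = 132 lb ÷ 2.2 lb/kg = 60 kg
Dose = 12.3 mcg/kg/min × 60 kg = 738 mcg/min
738 mcg/min × 60 min/hr = 44280 mcg/hr
Concentration = 250 mg ÷ 194 mL = 1.28866 mg/mL = 1288.66 mcg/mL
Rate = 44280 mcg/hr ÷ 1288.66 mcg/mL = 34.36128 mL/hr

34.4 mL/hr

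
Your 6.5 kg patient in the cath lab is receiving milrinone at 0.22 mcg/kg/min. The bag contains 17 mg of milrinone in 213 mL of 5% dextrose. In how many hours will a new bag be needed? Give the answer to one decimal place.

Dose = 0.22 mcg/kg/min × 6.5 kg = 1.43 mcg/min
1.43 mcg/min × 60 min/hr = 85.8 mcg/hr
Concentration = 17 mg ÷ 213 mL = 0.07981221 mg/mL = 79.81221 mcg/mL
Rate = 85.8 mcg/hr ÷ 79.81221 mcg/mL = 1.075024 mL/hr
Duration = 213 mL ÷ 1.075024 mL/hr = 198.1352 hr

198.1 hours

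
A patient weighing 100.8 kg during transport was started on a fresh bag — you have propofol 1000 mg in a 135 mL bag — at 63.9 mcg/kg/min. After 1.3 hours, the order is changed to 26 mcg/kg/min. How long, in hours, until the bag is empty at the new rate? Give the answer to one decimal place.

Initial rate:
Dose = 63.9 mcg/kg/min × 100.8 kg = 6441.12 mcg/min
6441.12 mcg/min × 60 min/hr = 386467.2 mcg/hr
Concentration = 1000 mg ÷ 135 mL = 7.407407 mg/mL = 7407.407 mcg/mL
Rate = 386467.2 mcg/hr ÷ 7407.407 mcg/mL = 52.17307 mL/hr
Volume infused so far = 52.17307 mL/hr × 1.3 hr = 67.82499 mL
Volume remaining = 135 − 67.82499 = 67.17501 mL
New rate:
Dose = 26 mcg/kg/min × 100.8 kg = 2620.8 mcg/min
2620.8 mcg/min × 60 min/hr = 157248 mcg/hr
Rate = 157248 mcg/hr ÷ 7407.407 mcg/mL = 21.22848 mL/hr
Time remaining = 67.17501 mL ÷ 21.22848 mL/hr = 3.164381 hr

3.2 hours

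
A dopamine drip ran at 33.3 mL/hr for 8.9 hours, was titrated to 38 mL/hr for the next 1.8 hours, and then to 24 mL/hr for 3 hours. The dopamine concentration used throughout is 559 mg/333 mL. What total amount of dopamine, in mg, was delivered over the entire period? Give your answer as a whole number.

733 mg

Concentration = 559 mg ÷ 333 mL = 1.678679 mg/mL
Stage 1: 33.3 mL/hr × 8.9 hr = 296.37 mL → 296.37 mL × 1.678679 mg/mL = 497.51 mg
Stage 2: 38 mL/hr × 1.8 hr = 68.4 mL → 68.4 mL × 1.678679 mg/mL = 114.8216 mg
Stage 3: 24 mL/hr × 3 hr = 72 mL → 72 mL × 1.678679 mg/mL = 120.8649 mg
Total = 497.51 + 114.8216 + 120.8649 = 733.1965 mg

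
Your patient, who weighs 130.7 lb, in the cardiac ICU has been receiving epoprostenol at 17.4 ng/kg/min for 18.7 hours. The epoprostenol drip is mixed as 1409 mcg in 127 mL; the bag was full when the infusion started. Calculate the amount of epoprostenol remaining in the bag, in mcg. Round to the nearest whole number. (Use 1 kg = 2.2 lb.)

249 mcg

Weight = 130.7 lb ÷ 2.2 lb/kg = 59.40909 kg
Dose = 17.4 ng/kg/min × 59.40909 kg = 1033.718 ng/min
1033.718 ng/min × 60 min/hr = 62023.09 ng/hr
Concentration = 1409 mcg ÷ 127 mL = 11.09449 mcg/mL = 11094.49 ng/mL
Rate = 62023.09 ng/hr ÷ 11094.49 ng/mL = 5.590442 mL/hr
Volume infused = 5.590442 mL/hr × 18.7 hr = 104.5413 mL
Volume remaining = 127 − 104.5413 = 22.45874 mL
Drug remaining = 22.45874 mL × 11094.49 ng/mL = 249168.2 ng = 249.1682 mcg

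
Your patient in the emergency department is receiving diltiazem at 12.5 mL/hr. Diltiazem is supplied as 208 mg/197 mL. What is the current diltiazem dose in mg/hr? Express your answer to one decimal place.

13.2 mg/hr

Concentration = 208 mg ÷ 197 mL = 1.055838 mg/mL
Drug rate = 12.5 mL/hr × 1.055838 mg/mL = 13.19797 mg/hr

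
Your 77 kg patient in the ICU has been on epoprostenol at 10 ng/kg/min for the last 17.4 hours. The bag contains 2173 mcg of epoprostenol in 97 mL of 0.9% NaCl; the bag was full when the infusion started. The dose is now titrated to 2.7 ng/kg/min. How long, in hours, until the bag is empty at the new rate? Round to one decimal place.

109.8 hours

Initial rate:
Dose = 10 ng/kg/min × 77 kg = 770 ng/min
770 ng/min × 60 min/hr = 46200 ng/hr
Concentration = 2173 mcg ÷ 97 mL = 22.40206 mcg/mL = 22402.06 ng/mL
Rate = 46200 ng/hr ÷ 22402.06 ng/mL = 2.06231 mL/hr
Volume infused so far = 2.06231 mL/hr × 17.4 hr = 35.8842 mL
Volume remaining = 97 − 35.8842 = 61.1158 mL
New rate:
Dose = 2.7 ng/kg/min × 77 kg = 207.9 ng/min
207.9 ng/min × 60 min/hr = 12474 ng/hr
Rate = 12474 ng/hr ÷ 22402.06 ng/mL = 0.5568237 mL/hr
Time remaining = 61.1158 mL ÷ 0.5568237 mL/hr = 109.7579 hr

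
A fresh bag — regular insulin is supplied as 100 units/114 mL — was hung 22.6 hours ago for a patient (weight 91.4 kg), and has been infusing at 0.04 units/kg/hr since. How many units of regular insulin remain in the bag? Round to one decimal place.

17.4 units

Dose = 0.04 units/kg/hr × 91.4 kg = 3.656 units/hr
Concentration = 100 units ÷ 114 mL = 0.877193 units/mL
Rate = 3.656 units/hr ÷ 0.877193 units/mL = 4.16784 mL/hr
Volume infused = 4.16784 mL/hr × 22.6 hr = 94.19318 mL
Volume remaining = 114 − 94.19318 = 19.80682 mL
Drug remaining = 19.80682 mL × 0.877193 units/mL = 17.3744 units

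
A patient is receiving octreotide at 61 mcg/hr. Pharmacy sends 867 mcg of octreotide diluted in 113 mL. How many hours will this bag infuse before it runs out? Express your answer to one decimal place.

14.2 hours

Concentration = 867 mcg ÷ 113 mL = 7.672566 mcg/mL
Rate = 61 mcg/hr ÷ 7.672566 mcg/mL = 7.950404 mL/hr
Duration = 113 mL ÷ 7.950404 mL/hr = 14.21311 hr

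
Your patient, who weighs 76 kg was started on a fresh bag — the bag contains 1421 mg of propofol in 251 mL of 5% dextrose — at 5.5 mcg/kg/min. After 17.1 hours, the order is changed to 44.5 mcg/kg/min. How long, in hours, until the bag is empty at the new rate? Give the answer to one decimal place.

Initial rate:
Dose = 5.5 mcg/kg/min × 76 kg = 418 mcg/min
418 mcg/min × 60 min/hr = 25080 mcg/hr
Concentration = 1421 mg ÷ 251 mL = 5.661355 mg/mL = 5661.355 mcg/mL
Rate = 25080 mcg/hr ÷ 5661.355 mcg/mL = 4.430035 mL/hr
Volume infused so far = 4.430035 mL/hr × 17.1 hr = 75.7536 mL
Volume remaining = 251 − 75.7536 = 175.2464 mL
New rate:
Dose = 44.5 mcg/kg/min × 76 kg = 3382 mcg/min
3382 mcg/min × 60 min/hr = 202920 mcg/hr
Rate = 202920 mcg/hr ÷ 5661.355 mcg/mL = 35.84301 mL/hr
Time remaining = 175.2464 mL ÷ 35.84301 mL/hr = 4.889277 hr

4.9 hours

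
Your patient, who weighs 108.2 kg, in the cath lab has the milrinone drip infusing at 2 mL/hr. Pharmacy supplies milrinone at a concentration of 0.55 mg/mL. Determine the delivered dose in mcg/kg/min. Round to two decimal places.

0.17 mcg/kg/min

Concentration = 0.55 mg/mL = 550 mcg/mL
Drug rate = 2 mL/hr × 550 mcg/mL = 1100 mcg/hr
1100 mcg/hr ÷ 60 min/hr = 18.33333 mcg/min
18.33333 mcg/min ÷ 108.2 kg = 0.1694393 mcg/kg/min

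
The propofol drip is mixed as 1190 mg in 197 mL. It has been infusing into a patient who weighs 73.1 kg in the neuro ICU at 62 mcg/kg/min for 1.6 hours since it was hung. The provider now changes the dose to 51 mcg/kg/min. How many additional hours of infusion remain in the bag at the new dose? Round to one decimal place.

3.4 hours

Initial rate:
Dose = 62 mcg/kg/min × 73.1 kg = 4532.2 mcg/min
4532.2 mcg/min × 60 min/hr = 271932 mcg/hr
Concentration = 1190 mg ÷ 197 mL = 6.040609 mg/mL = 6040.609 mcg/mL
Rate = 271932 mcg/hr ÷ 6040.609 mcg/mL = 45.01731 mL/hr
Volume infused so far = 45.01731 mL/hr × 1.6 hr = 72.0277 mL
Volume remaining = 197 − 72.0277 = 124.9723 mL
New rate:
Dose = 51 mcg/kg/min × 73.1 kg = 3728.1 mcg/min
3728.1 mcg/min × 60 min/hr = 223686 mcg/hr
Rate = 223686 mcg/hr ÷ 6040.609 mcg/mL = 37.03037 mL/hr
Time remaining = 124.9723 mL ÷ 37.03037 mL/hr = 3.374859 hr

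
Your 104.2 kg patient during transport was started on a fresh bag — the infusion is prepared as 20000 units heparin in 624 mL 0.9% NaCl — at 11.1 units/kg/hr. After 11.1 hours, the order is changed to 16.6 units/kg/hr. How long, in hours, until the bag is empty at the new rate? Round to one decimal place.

4.1 hours

Initial rate:
Dose = 11.1 units/kg/hr × 104.2 kg = 1156.62 units/hr
Concentration = 20000 units ÷ 624 mL = 32.05128 units/mL
Rate = 1156.62 units/hr ÷ 32.05128 units/mL = 36.08654 mL/hr
Volume infused so far = 36.08654 mL/hr × 11.1 hr = 400.5606 mL
Volume remaining = 624 − 400.5606 = 223.4394 mL
New rate:
Dose = 16.6 units/kg/hr × 104.2 kg = 1729.72 units/hr
Rate = 1729.72 units/hr ÷ 32.05128 units/mL = 53.96726 mL/hr
Time remaining = 223.4394 mL ÷ 53.96726 mL/hr = 4.140276 hr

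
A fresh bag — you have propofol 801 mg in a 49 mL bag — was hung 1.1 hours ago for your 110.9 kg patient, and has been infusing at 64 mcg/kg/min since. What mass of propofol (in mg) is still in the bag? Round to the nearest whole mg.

Dose = 64 mcg/kg/min × 110.9 kg = 7097.6 mcg/min
7097.6 mcg/min × 60 min/hr = 425856 mcg/hr
Concentration = 801 mg ÷ 49 mL = 16.34694 mg/mL = 16346.94 mcg/mL
Rate = 425856 mcg/hr ÷ 16346.94 mcg/mL = 26.05112 mL/hr
Volume infused = 26.05112 mL/hr × 1.1 hr = 28.65623 mL
Volume remaining = 49 − 28.65623 = 20.34377 mL
Drug remaining = 20.34377 mL × 16346.94 mcg/mL = 332558.4 mcg = 332.5584 mg

333 mg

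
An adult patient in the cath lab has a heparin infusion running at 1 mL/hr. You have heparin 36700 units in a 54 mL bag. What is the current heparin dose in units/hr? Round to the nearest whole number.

Concentration = 36700 units ÷ 54 mL = 679.6296 units/mL
Drug rate = 1 mL/hr × 679.6296 units/mL = 679.6296 units/hr

680 units/hr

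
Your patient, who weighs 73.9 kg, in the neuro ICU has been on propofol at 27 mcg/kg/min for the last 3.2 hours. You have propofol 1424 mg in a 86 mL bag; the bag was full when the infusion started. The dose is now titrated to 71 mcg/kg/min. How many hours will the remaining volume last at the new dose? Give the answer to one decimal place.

3.3 hours

Initial rate:
Dose = 27 mcg/kg/min × 73.9 kg = 1995.3 mcg/min
1995.3 mcg/min × 60 min/hr = 119718 mcg/hr
Concentration = 1424 mg ÷ 86 mL = 16.55814 mg/mL = 16558.14 mcg/mL
Rate = 119718 mcg/hr ÷ 16558.14 mcg/mL = 7.23016 mL/hr
Volume infused so far = 7.23016 mL/hr × 3.2 hr = 23.13651 mL
Volume remaining = 86 − 23.13651 = 62.86349 mL
New rate:
Dose = 71 mcg/kg/min × 73.9 kg = 5246.9 mcg/min
5246.9 mcg/min × 60 min/hr = 314814 mcg/hr
Rate = 314814 mcg/hr ÷ 16558.14 mcg/mL = 19.01264 mL/hr
Time remaining = 62.86349 mL ÷ 19.01264 mL/hr = 3.306404 hr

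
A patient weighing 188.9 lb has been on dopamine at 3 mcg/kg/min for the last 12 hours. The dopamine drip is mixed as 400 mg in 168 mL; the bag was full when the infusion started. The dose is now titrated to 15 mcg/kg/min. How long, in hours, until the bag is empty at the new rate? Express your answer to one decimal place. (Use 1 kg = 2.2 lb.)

2.8 hours

Initial rate:
Weight = 188.9 lb ÷ 2.2 lb/kg = 85.86364 kg
Dose = 3 mcg/kg/min × 85.86364 kg = 257.5909 mcg/min
257.5909 mcg/min × 60 min/hr = 15455.45 mcg/hr
Concentration = 400 mg ÷ 168 mL = 2.380952 mg/mL = 2380.952 mcg/mL
Rate = 15455.45 mcg/hr ÷ 2380.952 mcg/mL = 6.491291 mL/hr
Volume infused so far = 6.491291 mL/hr × 12 hr = 77.89549 mL
Volume remaining = 168 − 77.89549 = 90.10451 mL
New rate:
Dose = 15 mcg/kg/min × 85.86364 kg = 1287.955 mcg/min
1287.955 mcg/min × 60 min/hr = 77277.27 mcg/hr
Rate = 77277.27 mcg/hr ÷ 2380.952 mcg/mL = 32.45645 mL/hr
Time remaining = 90.10451 mL ÷ 32.45645 mL/hr = 2.776166 hr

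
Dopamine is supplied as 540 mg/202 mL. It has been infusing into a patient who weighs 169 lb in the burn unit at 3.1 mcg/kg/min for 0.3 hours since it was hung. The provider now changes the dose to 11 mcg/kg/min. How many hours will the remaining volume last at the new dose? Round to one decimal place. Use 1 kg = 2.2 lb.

Initial rate:
Weight = 169 lb ÷ 2.2 lb/kg = 76.81818 kg
Dose = 3.1 mcg/kg/min × 76.81818 kg = 238.1364 mcg/min
238.1364 mcg/min × 60 min/hr = 14288.18 mcg/hr
Concentration = 540 mg ÷ 202 mL = 2.673267 mg/mL = 2673.267 mcg/mL
Rate = 14288.18 mcg/hr ÷ 2673.267 mcg/mL = 5.344838 mL/hr
Volume infused so far = 5.344838 mL/hr × 0.3 hr = 1.603452 mL
Volume remaining = 202 − 1.603452 = 200.3965 mL
New rate:
Dose = 11 mcg/kg/min × 76.81818 kg = 845 mcg/min
845 mcg/min × 60 min/hr = 50700 mcg/hr
Rate = 50700 mcg/hr ÷ 2673.267 mcg/mL = 18.96556 mL/hr
Time remaining = 200.3965 mL ÷ 18.96556 mL/hr = 10.56634 hr

10.6 hours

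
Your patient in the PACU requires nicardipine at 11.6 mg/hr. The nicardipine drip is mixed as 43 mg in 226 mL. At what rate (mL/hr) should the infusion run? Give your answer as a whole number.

Concentration = 43 mg ÷ 226 mL = 0.1902655 mg/mL
Rate = 11.6 mg/hr ÷ 0.1902655 mg/mL = 60.96744 mL/hr

61 mL/hr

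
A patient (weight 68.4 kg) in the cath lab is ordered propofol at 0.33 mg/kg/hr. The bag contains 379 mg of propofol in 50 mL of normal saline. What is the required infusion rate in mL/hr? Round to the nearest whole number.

3 mL/hr

Dose = 0.33 mg/kg/hr × 68.4 kg = 22.572 mg/hr
Concentration = 379 mg ÷ 50 mL = 7.58 mg/mL
Rate = 22.572 mg/hr ÷ 7.58 mg/mL = 2.977836 mL/hr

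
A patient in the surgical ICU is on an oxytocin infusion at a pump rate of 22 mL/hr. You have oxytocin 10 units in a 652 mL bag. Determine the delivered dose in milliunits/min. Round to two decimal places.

5.62 milliunits/min

Concentration = 10 units ÷ 652 mL = 0.01533742 units/mL = 15.33742 milliunits/mL
Drug rate = 22 mL/hr × 15.33742 milliunits/mL = 337.4233 milliunits/hr
337.4233 milliunits/hr ÷ 60 min/hr = 5.623722 milliunits/min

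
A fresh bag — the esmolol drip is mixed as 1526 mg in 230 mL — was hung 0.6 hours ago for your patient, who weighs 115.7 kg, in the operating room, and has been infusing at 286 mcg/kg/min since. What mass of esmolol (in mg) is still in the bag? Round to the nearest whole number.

Dose = 286 mcg/kg/min × 115.7 kg = 33090.2 mcg/min
33090.2 mcg/min × 60 min/hr = 1985412 mcg/hr
Concentration = 1526 mg ÷ 230 mL = 6.634783 mg/mL = 6634.783 mcg/mL
Rate = 1985412 mcg/hr ÷ 6634.783 mcg/mL = 299.243 mL/hr
Volume infused = 299.243 mL/hr × 0.6 hr = 179.5458 mL
Volume remaining = 230 − 179.5458 = 50.45422 mL
Drug remaining = 50.45422 mL × 6634.783 mcg/mL = 334752.8 mcg = 334.7528 mg

335 mg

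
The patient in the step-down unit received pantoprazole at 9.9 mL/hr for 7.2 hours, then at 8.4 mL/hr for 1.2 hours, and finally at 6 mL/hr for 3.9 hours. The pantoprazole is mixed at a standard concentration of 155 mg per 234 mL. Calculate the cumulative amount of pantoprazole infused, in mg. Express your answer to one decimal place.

69.4 mg

Concentration = 155 mg ÷ 234 mL = 0.6623932 mg/mL
Stage 1: 9.9 mL/hr × 7.2 hr = 71.28 mL → 71.28 mL × 0.6623932 mg/mL = 47.21538 mg
Stage 2: 8.4 mL/hr × 1.2 hr = 10.08 mL → 10.08 mL × 0.6623932 mg/mL = 6.676923 mg
Stage 3: 6 mL/hr × 3.9 hr = 23.4 mL → 23.4 mL × 0.6623932 mg/mL = 15.5 mg
Total = 47.21538 + 6.676923 + 15.5 = 69.39231 mg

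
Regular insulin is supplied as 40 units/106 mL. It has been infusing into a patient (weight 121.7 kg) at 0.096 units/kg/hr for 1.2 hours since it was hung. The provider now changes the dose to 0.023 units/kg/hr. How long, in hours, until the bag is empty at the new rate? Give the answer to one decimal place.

9.3 hours

Initial rate:
Dose = 0.096 units/kg/hr × 121.7 kg = 11.6832 units/hr
Concentration = 40 units ÷ 106 mL = 0.3773585 units/mL
Rate = 11.6832 units/hr ÷ 0.3773585 units/mL = 30.96048 mL/hr
Volume infused so far = 30.96048 mL/hr × 1.2 hr = 37.15258 mL
Volume remaining = 106 − 37.15258 = 68.84742 mL
New rate:
Dose = 0.023 units/kg/hr × 121.7 kg = 2.7991 units/hr
Rate = 2.7991 units/hr ÷ 0.3773585 units/mL = 7.417615 mL/hr
Time remaining = 68.84742 mL ÷ 7.417615 mL/hr = 9.281612 hr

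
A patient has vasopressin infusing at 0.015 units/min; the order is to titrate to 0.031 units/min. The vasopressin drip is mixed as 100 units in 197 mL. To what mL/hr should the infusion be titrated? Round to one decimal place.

0.031 units/min × 60 min/hr = 1.86 units/hr
Concentration = 100 units ÷ 197 mL = 0.5076142 units/mL
Rate = 1.86 units/hr ÷ 0.5076142 units/mL = 3.6642 mL/hr

3.7 mL/hr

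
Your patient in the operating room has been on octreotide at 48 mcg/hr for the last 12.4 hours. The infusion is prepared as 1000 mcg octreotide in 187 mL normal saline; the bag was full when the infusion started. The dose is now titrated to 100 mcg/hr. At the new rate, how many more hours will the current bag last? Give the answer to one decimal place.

4.0 hours

Initial rate:
Concentration = 1000 mcg ÷ 187 mL = 5.347594 mcg/mL
Rate = 48 mcg/hr ÷ 5.347594 mcg/mL = 8.976 mL/hr
Volume infused so far = 8.976 mL/hr × 12.4 hr = 111.3024 mL
Volume remaining = 187 − 111.3024 = 75.6976 mL
New rate:
Rate = 100 mcg/hr ÷ 5.347594 mcg/mL = 18.7 mL/hr
Time remaining = 75.6976 mL ÷ 18.7 mL/hr = 4.048 hr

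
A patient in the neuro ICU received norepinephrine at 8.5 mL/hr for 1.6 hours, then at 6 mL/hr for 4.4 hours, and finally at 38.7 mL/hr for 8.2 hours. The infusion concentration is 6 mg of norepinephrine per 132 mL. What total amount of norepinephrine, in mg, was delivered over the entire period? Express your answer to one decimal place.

16.2 mg

Concentration = 6 mg ÷ 132 mL = 0.04545455 mg/mL
Stage 1: 8.5 mL/hr × 1.6 hr = 13.6 mL → 13.6 mL × 0.04545455 mg/mL = 0.6181818 mg
Stage 2: 6 mL/hr × 4.4 hr = 26.4 mL → 26.4 mL × 0.04545455 mg/mL = 1.2 mg
Stage 3: 38.7 mL/hr × 8.2 hr = 317.34 mL → 317.34 mL × 0.04545455 mg/mL = 14.42455 mg
Total = 0.6181818 + 1.2 + 14.42455 = 16.24273 mg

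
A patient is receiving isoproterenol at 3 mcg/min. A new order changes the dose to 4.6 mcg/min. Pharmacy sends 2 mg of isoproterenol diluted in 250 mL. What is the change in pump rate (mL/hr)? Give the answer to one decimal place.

12.0 mL/hr

At the current dose:
3 mcg/min × 60 min/hr = 180 mcg/hr
Concentration = 2 mg ÷ 250 mL = 0.008 mg/mL = 8 mcg/mL
Rate = 180 mcg/hr ÷ 8 mcg/mL = 22.5 mL/hr
At the new dose:
4.6 mcg/min × 60 min/hr = 276 mcg/hr
Rate = 276 mcg/hr ÷ 8 mcg/mL = 34.5 mL/hr
Change = 34.5 − 22.5 = 12 mL/hr → 12 mL/hr increase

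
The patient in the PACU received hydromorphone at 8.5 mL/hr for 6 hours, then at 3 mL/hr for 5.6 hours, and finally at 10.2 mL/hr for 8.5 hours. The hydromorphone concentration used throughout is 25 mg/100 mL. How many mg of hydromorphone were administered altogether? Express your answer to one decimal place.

38.6 mg

Concentration = 25 mg ÷ 100 mL = 0.25 mg/mL
Stage 1: 8.5 mL/hr × 6 hr = 51 mL → 51 mL × 0.25 mg/mL = 12.75 mg
Stage 2: 3 mL/hr × 5.6 hr = 16.8 mL → 16.8 mL × 0.25 mg/mL = 4.2 mg
Stage 3: 10.2 mL/hr × 8.5 hr = 86.7 mL → 86.7 mL × 0.25 mg/mL = 21.675 mg
Total = 12.75 + 4.2 + 21.675 = 38.625 mg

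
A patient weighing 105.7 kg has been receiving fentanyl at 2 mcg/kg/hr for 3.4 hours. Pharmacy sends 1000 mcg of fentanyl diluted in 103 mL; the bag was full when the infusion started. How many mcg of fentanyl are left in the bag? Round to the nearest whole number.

281 mcg

Dose = 2 mcg/kg/hr × 105.7 kg = 211.4 mcg/hr
Concentration = 1000 mcg ÷ 103 mL = 9.708738 mcg/mL
Rate = 211.4 mcg/hr ÷ 9.708738 mcg/mL = 21.7742 mL/hr
Volume infused = 21.7742 mL/hr × 3.4 hr = 74.03228 mL
Volume remaining = 103 − 74.03228 = 28.96772 mL
Drug remaining = 28.96772 mL × 9.708738 mcg/mL = 281.24 mcg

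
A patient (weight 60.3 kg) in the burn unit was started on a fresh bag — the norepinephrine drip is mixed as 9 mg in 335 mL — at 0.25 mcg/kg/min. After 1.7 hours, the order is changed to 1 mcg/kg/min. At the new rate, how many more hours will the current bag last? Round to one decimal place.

Initial rate:
Dose = 0.25 mcg/kg/min × 60.3 kg = 15.075 mcg/min
15.075 mcg/min × 60 min/hr = 904.5 mcg/hr
Concentration = 9 mg ÷ 335 mL = 0.02686567 mg/mL = 26.86567 mcg/mL
Rate = 904.5 mcg/hr ÷ 26.86567 mcg/mL = 33.6675 mL/hr
Volume infused so far = 33.6675 mL/hr × 1.7 hr = 57.23475 mL
Volume remaining = 335 − 57.23475 = 277.7653 mL
New rate:
Dose = 1 mcg/kg/min × 60.3 kg = 60.3 mcg/min
60.3 mcg/min × 60 min/hr = 3618 mcg/hr
Rate = 3618 mcg/hr ÷ 26.86567 mcg/mL = 134.67 mL/hr
Time remaining = 277.7653 mL ÷ 134.67 mL/hr = 2.062562 hr

2.1 hours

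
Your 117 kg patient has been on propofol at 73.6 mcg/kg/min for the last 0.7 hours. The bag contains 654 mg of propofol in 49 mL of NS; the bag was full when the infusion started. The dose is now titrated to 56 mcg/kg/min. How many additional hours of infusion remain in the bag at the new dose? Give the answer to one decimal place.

0.7 hours

Initial rate:
Dose = 73.6 mcg/kg/min × 117 kg = 8611.2 mcg/min
8611.2 mcg/min × 60 min/hr = 516672 mcg/hr
Concentration = 654 mg ÷ 49 mL = 13.34694 mg/mL = 13346.94 mcg/mL
Rate = 516672 mcg/hr ÷ 13346.94 mcg/mL = 38.7109 mL/hr
Volume infused so far = 38.7109 mL/hr × 0.7 hr = 27.09763 mL
Volume remaining = 49 − 27.09763 = 21.90237 mL
New rate:
Dose = 56 mcg/kg/min × 117 kg = 6552 mcg/min
6552 mcg/min × 60 min/hr = 393120 mcg/hr
Rate = 393120 mcg/hr ÷ 13346.94 mcg/mL = 29.45394 mL/hr
Time remaining = 21.90237 mL ÷ 29.45394 mL/hr = 0.7436142 hr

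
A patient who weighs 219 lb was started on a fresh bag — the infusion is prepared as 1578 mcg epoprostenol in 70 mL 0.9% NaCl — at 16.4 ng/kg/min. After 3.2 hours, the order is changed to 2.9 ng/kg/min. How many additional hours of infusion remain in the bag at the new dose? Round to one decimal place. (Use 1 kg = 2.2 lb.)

Initial rate:
Weight = 219 lb ÷ 2.2 lb/kg = 99.54545 kg
Dose = 16.4 ng/kg/min × 99.54545 kg = 1632.545 ng/min
1632.545 ng/min × 60 min/hr = 97952.73 ng/hr
Concentration = 1578 mcg ÷ 70 mL = 22.54286 mcg/mL = 22542.86 ng/mL
Rate = 97952.73 ng/hr ÷ 22542.86 ng/mL = 4.345178 mL/hr
Volume infused so far = 4.345178 mL/hr × 3.2 hr = 13.90457 mL
Volume remaining = 70 − 13.90457 = 56.09543 mL
New rate:
Dose = 2.9 ng/kg/min × 99.54545 kg = 288.6818 ng/min
288.6818 ng/min × 60 min/hr = 17320.91 ng/hr
Rate = 17320.91 ng/hr ÷ 22542.86 ng/mL = 0.7683546 mL/hr
Time remaining = 56.09543 mL ÷ 0.7683546 mL/hr = 73.00721 hr

73.0 hours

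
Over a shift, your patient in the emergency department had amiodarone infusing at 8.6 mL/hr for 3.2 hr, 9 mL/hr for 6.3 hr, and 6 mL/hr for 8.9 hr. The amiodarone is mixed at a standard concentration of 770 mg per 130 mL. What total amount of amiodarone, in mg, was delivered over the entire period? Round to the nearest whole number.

815 mg

Concentration = 770 mg ÷ 130 mL = 5.923077 mg/mL
Stage 1: 8.6 mL/hr × 3.2 hr = 27.52 mL → 27.52 mL × 5.923077 mg/mL = 163.0031 mg
Stage 2: 9 mL/hr × 6.3 hr = 56.7 mL → 56.7 mL × 5.923077 mg/mL = 335.8385 mg
Stage 3: 6 mL/hr × 8.9 hr = 53.4 mL → 53.4 mL × 5.923077 mg/mL = 316.2923 mg
Total = 163.0031 + 335.8385 + 316.2923 = 815.1338 mg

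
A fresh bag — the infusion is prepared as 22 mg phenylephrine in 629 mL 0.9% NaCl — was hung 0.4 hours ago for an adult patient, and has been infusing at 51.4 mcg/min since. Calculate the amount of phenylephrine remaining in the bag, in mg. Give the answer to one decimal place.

20.8 mg

51.4 mcg/min × 60 min/hr = 3084 mcg/hr
Concentration = 22 mg ÷ 629 mL = 0.03497615 mg/mL = 34.97615 mcg/mL
Rate = 3084 mcg/hr ÷ 34.97615 mcg/mL = 88.17436 mL/hr
Volume infused = 88.17436 mL/hr × 0.4 hr = 35.26975 mL
Volume remaining = 629 − 35.26975 = 593.7303 mL
Drug remaining = 593.7303 mL × 34.97615 mcg/mL = 20766.4 mcg = 20.7664 mg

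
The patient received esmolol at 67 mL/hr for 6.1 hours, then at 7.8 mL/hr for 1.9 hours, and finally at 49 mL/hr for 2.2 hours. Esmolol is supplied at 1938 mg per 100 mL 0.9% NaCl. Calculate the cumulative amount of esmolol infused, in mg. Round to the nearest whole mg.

10297 mg

Concentration = 1938 mg ÷ 100 mL = 19.38 mg/mL
Stage 1: 67 mL/hr × 6.1 hr = 408.7 mL → 408.7 mL × 19.38 mg/mL = 7920.606 mg
Stage 2: 7.8 mL/hr × 1.9 hr = 14.82 mL → 14.82 mL × 19.38 mg/mL = 287.2116 mg
Stage 3: 49 mL/hr × 2.2 hr = 107.8 mL → 107.8 mL × 19.38 mg/mL = 2089.164 mg
Total = 7920.606 + 287.2116 + 2089.164 = 10296.98 mg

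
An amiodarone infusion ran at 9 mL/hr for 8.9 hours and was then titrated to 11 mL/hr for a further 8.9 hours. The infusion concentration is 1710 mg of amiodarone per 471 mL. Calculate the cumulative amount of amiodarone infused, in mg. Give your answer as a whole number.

646 mg

Concentration = 1710 mg ÷ 471 mL = 3.630573 mg/mL
Stage 1: 9 mL/hr × 8.9 hr = 80.1 mL → 80.1 mL × 3.630573 mg/mL = 290.8089 mg
Stage 2: 11 mL/hr × 8.9 hr = 97.9 mL → 97.9 mL × 3.630573 mg/mL = 355.4331 mg
Total = 290.8089 + 355.4331 = 646.242 mg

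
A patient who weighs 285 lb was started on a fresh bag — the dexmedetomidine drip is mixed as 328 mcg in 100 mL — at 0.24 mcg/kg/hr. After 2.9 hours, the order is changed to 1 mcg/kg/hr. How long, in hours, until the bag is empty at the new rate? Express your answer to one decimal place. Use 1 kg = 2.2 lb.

1.8 hours

Initial rate:
Weight = 285 lb ÷ 2.2 lb/kg = 129.5455 kg
Dose = 0.24 mcg/kg/hr × 129.5455 kg = 31.09091 mcg/hr
Concentration = 328 mcg ÷ 100 mL = 3.28 mcg/mL
Rate = 31.09091 mcg/hr ÷ 3.28 mcg/mL = 9.478936 mL/hr
Volume infused so far = 9.478936 mL/hr × 2.9 hr = 27.48891 mL
Volume remaining = 100 − 27.48891 = 72.51109 mL
New rate:
Dose = 1 mcg/kg/hr × 129.5455 kg = 129.5455 mcg/hr
Rate = 129.5455 mcg/hr ÷ 3.28 mcg/mL = 39.49557 mL/hr
Time remaining = 72.51109 mL ÷ 39.49557 mL/hr = 1.83593 hr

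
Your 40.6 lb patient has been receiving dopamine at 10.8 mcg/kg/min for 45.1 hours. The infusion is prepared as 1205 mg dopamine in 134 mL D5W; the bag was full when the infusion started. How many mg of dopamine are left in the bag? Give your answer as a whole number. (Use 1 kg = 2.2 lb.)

Weight = 40.6 lb ÷ 2.2 lb/kg = 18.45455 kg
Dose = 10.8 mcg/kg/min × 18.45455 kg = 199.3091 mcg/min
199.3091 mcg/min × 60 min/hr = 11958.55 mcg/hr
Concentration = 1205 mg ÷ 134 mL = 8.992537 mg/mL = 8992.537 mcg/mL
Rate = 11958.55 mcg/hr ÷ 8992.537 mcg/mL = 1.32983 mL/hr
Volume infused = 1.32983 mL/hr × 45.1 hr = 59.97533 mL
Volume remaining = 134 − 59.97533 = 74.02467 mL
Drug remaining = 74.02467 mL × 8992.537 mcg/mL = 665669.6 mcg = 665.6696 mg

666 mg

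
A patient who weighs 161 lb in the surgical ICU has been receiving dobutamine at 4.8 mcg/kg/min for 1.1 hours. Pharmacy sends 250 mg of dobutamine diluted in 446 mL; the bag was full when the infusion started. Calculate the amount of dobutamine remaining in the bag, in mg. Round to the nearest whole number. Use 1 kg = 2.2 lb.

Weight = 161 lb ÷ 2.2 lb/kg = 73.18182 kg
Dose = 4.8 mcg/kg/min × 73.18182 kg = 351.2727 mcg/min
351.2727 mcg/min × 60 min/hr = 21076.36 mcg/hr
Concentration = 250 mg ÷ 446 mL = 0.5605381 mg/mL = 560.5381 mcg/mL
Rate = 21076.36 mcg/hr ÷ 560.5381 mcg/mL = 37.60023 mL/hr
Volume infused = 37.60023 mL/hr × 1.1 hr = 41.36026 mL
Volume remaining = 446 − 41.36026 = 404.6397 mL
Drug remaining = 404.6397 mL × 560.5381 mcg/mL = 226816 mcg = 226.816 mg

227 mg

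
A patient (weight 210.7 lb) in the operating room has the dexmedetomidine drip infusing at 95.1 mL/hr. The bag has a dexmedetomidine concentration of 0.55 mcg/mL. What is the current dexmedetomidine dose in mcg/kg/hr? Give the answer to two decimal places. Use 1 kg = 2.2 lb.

0.55 mcg/kg/hr

Weight = 210.7 lb ÷ 2.2 lb/kg = 95.77273 kg
Drug rate = 95.1 mL/hr × 0.55 mcg/mL = 52.305 mcg/hr
52.305 mcg/hr ÷ 95.77273 kg = 0.5461367 mcg/kg/hr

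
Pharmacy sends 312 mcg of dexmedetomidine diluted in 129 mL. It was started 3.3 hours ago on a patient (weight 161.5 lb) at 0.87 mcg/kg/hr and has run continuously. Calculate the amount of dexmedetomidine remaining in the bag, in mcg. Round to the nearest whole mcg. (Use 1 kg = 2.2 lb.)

101 mcg

Weight = 161.5 lb ÷ 2.2 lb/kg = 73.40909 kg
Dose = 0.87 mcg/kg/hr × 73.40909 kg = 63.86591 mcg/hr
Concentration = 312 mcg ÷ 129 mL = 2.418605 mcg/mL
Rate = 63.86591 mcg/hr ÷ 2.418605 mcg/mL = 26.4061 mL/hr
Volume infused = 26.4061 mL/hr × 3.3 hr = 87.14012 mL
Volume remaining = 129 − 87.14012 = 41.85988 mL
Drug remaining = 41.85988 mL × 2.418605 mcg/mL = 101.2425 mcg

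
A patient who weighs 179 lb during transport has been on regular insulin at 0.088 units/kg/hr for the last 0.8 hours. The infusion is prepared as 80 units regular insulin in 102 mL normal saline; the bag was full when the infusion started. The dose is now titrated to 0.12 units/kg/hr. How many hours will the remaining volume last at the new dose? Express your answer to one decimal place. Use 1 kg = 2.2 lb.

Initial rate:
Weight = 179 lb ÷ 2.2 lb/kg = 81.36364 kg
Dose = 0.088 units/kg/hr × 81.36364 kg = 7.16 units/hr
Concentration = 80 units ÷ 102 mL = 0.7843137 units/mL
Rate = 7.16 units/hr ÷ 0.7843137 units/mL = 9.129 mL/hr
Volume infused so far = 9.129 mL/hr × 0.8 hr = 7.3032 mL
Volume remaining = 102 − 7.3032 = 94.6968 mL
New rate:
Dose = 0.12 units/kg/hr × 81.36364 kg = 9.763636 units/hr
Rate = 9.763636 units/hr ÷ 0.7843137 units/mL = 12.44864 mL/hr
Time remaining = 94.6968 mL ÷ 12.44864 mL/hr = 7.607002 hr

7.6 hours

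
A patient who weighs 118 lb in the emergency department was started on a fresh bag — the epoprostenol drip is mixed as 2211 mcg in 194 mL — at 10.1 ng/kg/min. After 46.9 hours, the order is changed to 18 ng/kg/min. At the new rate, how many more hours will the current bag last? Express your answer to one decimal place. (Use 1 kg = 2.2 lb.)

Initial rate:
Weight = 118 lb ÷ 2.2 lb/kg = 53.63636 kg
Dose = 10.1 ng/kg/min × 53.63636 kg = 541.7273 ng/min
541.7273 ng/min × 60 min/hr = 32503.64 ng/hr
Concentration = 2211 mcg ÷ 194 mL = 11.39691 mcg/mL = 11396.91 ng/mL
Rate = 32503.64 ng/hr ÷ 11396.91 ng/mL = 2.85197 mL/hr
Volume infused so far = 2.85197 mL/hr × 46.9 hr = 133.7574 mL
Volume remaining = 194 − 133.7574 = 60.24261 mL
New rate:
Dose = 18 ng/kg/min × 53.63636 kg = 965.4545 ng/min
965.4545 ng/min × 60 min/hr = 57927.27 ng/hr
Rate = 57927.27 ng/hr ÷ 11396.91 ng/mL = 5.082719 mL/hr
Time remaining = 60.24261 mL ÷ 5.082719 mL/hr = 11.85244 hr

11.9 hours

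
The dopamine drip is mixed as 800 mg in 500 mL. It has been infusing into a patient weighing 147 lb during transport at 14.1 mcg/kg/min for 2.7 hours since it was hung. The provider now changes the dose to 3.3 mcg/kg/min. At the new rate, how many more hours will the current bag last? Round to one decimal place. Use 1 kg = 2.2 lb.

Initial rate:
Weight = 147 lb ÷ 2.2 lb/kg = 66.81818 kg
Dose = 14.1 mcg/kg/min × 66.81818 kg = 942.1364 mcg/min
942.1364 mcg/min × 60 min/hr = 56528.18 mcg/hr
Concentration = 800 mg ÷ 500 mL = 1.6 mg/mL = 1600 mcg/mL
Rate = 56528.18 mcg/hr ÷ 1600 mcg/mL = 35.33011 mL/hr
Volume infused so far = 35.33011 mL/hr × 2.7 hr = 95.39131 mL
Volume remaining = 500 − 95.39131 = 404.6087 mL
New rate:
Dose = 3.3 mcg/kg/min × 66.81818 kg = 220.5 mcg/min
220.5 mcg/min × 60 min/hr = 13230 mcg/hr
Rate = 13230 mcg/hr ÷ 1600 mcg/mL = 8.26875 mL/hr
Time remaining = 404.6087 mL ÷ 8.26875 mL/hr = 48.93227 hr

48.9 hours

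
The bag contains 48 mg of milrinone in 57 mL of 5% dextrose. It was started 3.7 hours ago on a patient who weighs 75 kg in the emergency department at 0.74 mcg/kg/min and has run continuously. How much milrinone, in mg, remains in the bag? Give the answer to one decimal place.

35.7 mg

Dose = 0.74 mcg/kg/min × 75 kg = 55.5 mcg/min
55.5 mcg/min × 60 min/hr = 3330 mcg/hr
Concentration = 48 mg ÷ 57 mL = 0.8421053 mg/mL = 842.1053 mcg/mL
Rate = 3330 mcg/hr ÷ 842.1053 mcg/mL = 3.954375 mL/hr
Volume infused = 3.954375 mL/hr × 3.7 hr = 14.63119 mL
Volume remaining = 57 − 14.63119 = 42.36881 mL
Drug remaining = 42.36881 mL × 842.1053 mcg/mL = 35679 mcg = 35.679 mg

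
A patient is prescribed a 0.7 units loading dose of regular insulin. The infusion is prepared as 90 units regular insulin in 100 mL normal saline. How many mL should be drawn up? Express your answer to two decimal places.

0.78 mL

Concentration = 90 units ÷ 100 mL = 0.9 units/mL
Volume = 0.7 units ÷ 0.9 units/mL = 0.7777778 mL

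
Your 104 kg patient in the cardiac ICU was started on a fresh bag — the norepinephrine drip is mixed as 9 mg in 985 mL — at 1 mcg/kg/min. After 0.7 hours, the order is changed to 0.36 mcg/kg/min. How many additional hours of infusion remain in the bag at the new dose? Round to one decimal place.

Initial rate:
Dose = 1 mcg/kg/min × 104 kg = 104 mcg/min
104 mcg/min × 60 min/hr = 6240 mcg/hr
Concentration = 9 mg ÷ 985 mL = 0.009137056 mg/mL = 9.137056 mcg/mL
Rate = 6240 mcg/hr ÷ 9.137056 mcg/mL = 682.9333 mL/hr
Volume infused so far = 682.9333 mL/hr × 0.7 hr = 478.0533 mL
Volume remaining = 985 − 478.0533 = 506.9467 mL
New rate:
Dose = 0.36 mcg/kg/min × 104 kg = 37.44 mcg/min
37.44 mcg/min × 60 min/hr = 2246.4 mcg/hr
Rate = 2246.4 mcg/hr ÷ 9.137056 mcg/mL = 245.856 mL/hr
Time remaining = 506.9467 mL ÷ 245.856 mL/hr = 2.061966 hr

2.1 hours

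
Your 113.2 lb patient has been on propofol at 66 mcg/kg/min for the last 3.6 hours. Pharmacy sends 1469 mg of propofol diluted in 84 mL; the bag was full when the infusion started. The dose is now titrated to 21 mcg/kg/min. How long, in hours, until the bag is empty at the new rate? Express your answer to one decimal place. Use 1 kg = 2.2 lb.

11.3 hours

Initial rate:
Weight = 113.2 lb ÷ 2.2 lb/kg = 51.45455 kg
Dose = 66 mcg/kg/min × 51.45455 kg = 3396 mcg/min
3396 mcg/min × 60 min/hr = 203760 mcg/hr
Concentration = 1469 mg ÷ 84 mL = 17.4881 mg/mL = 17488.1 mcg/mL
Rate = 203760 mcg/hr ÷ 17488.1 mcg/mL = 11.65135 mL/hr
Volume infused so far = 11.65135 mL/hr × 3.6 hr = 41.94488 mL
Volume remaining = 84 − 41.94488 = 42.05512 mL
New rate:
Dose = 21 mcg/kg/min × 51.45455 kg = 1080.545 mcg/min
1080.545 mcg/min × 60 min/hr = 64832.73 mcg/hr
Rate = 64832.73 mcg/hr ÷ 17488.1 mcg/mL = 3.707249 mL/hr
Time remaining = 42.05512 mL ÷ 3.707249 mL/hr = 11.34402 hr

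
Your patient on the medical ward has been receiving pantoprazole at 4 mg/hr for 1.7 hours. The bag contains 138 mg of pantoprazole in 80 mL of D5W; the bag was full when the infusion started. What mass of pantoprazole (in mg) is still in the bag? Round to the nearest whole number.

Concentration = 138 mg ÷ 80 mL = 1.725 mg/mL
Rate = 4 mg/hr ÷ 1.725 mg/mL = 2.318841 mL/hr
Volume infused = 2.318841 mL/hr × 1.7 hr = 3.942029 mL
Volume remaining = 80 − 3.942029 = 76.05797 mL
Drug remaining = 76.05797 mL × 1.725 mg/mL = 131.2 mg

131 mg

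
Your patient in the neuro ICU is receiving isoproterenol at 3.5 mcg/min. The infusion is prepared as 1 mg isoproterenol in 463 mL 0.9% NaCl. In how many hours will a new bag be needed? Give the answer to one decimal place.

4.8 hours

3.5 mcg/min × 60 min/hr = 210 mcg/hr
Concentration = 1 mg ÷ 463 mL = 0.002159827 mg/mL = 2.159827 mcg/mL
Rate = 210 mcg/hr ÷ 2.159827 mcg/mL = 97.23 mL/hr
Duration = 463 mL ÷ 97.23 mL/hr = 4.761905 hr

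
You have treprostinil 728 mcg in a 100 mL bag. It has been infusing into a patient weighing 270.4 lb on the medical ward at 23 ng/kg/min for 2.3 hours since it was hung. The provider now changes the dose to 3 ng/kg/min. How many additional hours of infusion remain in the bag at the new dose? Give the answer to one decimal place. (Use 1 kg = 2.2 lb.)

15.3 hours

Initial rate:
Weight = 270.4 lb ÷ 2.2 lb/kg = 122.9091 kg
Dose = 23 ng/kg/min × 122.9091 kg = 2826.909 ng/min
2826.909 ng/min × 60 min/hr = 169614.5 ng/hr
Concentration = 728 mcg ÷ 100 mL = 7.28 mcg/mL = 7280 ng/mL
Rate = 169614.5 ng/hr ÷ 7280 ng/mL = 23.2987 mL/hr
Volume infused so far = 23.2987 mL/hr × 2.3 hr = 53.58701 mL
Volume remaining = 100 − 53.58701 = 46.41299 mL
New rate:
Dose = 3 ng/kg/min × 122.9091 kg = 368.7273 ng/min
368.7273 ng/min × 60 min/hr = 22123.64 ng/hr
Rate = 22123.64 ng/hr ÷ 7280 ng/mL = 3.038961 mL/hr
Time remaining = 46.41299 mL ÷ 3.038961 mL/hr = 15.27265 hr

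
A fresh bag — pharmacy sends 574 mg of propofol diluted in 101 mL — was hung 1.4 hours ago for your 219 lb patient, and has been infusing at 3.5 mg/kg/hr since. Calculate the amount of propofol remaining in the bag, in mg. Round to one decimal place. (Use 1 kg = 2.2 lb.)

Weight = 219 lb ÷ 2.2 lb/kg = 99.54545 kg
Dose = 3.5 mg/kg/hr × 99.54545 kg = 348.4091 mg/hr
Concentration = 574 mg ÷ 101 mL = 5.683168 mg/mL
Rate = 348.4091 mg/hr ÷ 5.683168 mg/mL = 61.30543 mL/hr
Volume infused = 61.30543 mL/hr × 1.4 hr = 85.82761 mL
Volume remaining = 101 − 85.82761 = 15.17239 mL
Drug remaining = 15.17239 mL × 5.683168 mg/mL = 86.22727 mg

86.2 mg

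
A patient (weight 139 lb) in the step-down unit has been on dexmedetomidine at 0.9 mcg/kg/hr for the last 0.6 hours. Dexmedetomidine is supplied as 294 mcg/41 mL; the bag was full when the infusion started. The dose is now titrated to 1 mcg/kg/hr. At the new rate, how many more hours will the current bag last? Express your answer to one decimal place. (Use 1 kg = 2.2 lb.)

Initial rate:
Weight = 139 lb ÷ 2.2 lb/kg = 63.18182 kg
Dose = 0.9 mcg/kg/hr × 63.18182 kg = 56.86364 mcg/hr
Concentration = 294 mcg ÷ 41 mL = 7.170732 mcg/mL
Rate = 56.86364 mcg/hr ÷ 7.170732 mcg/mL = 7.929963 mL/hr
Volume infused so far = 7.929963 mL/hr × 0.6 hr = 4.757978 mL
Volume remaining = 41 − 4.757978 = 36.24202 mL
New rate:
Dose = 1 mcg/kg/hr × 63.18182 kg = 63.18182 mcg/hr
Rate = 63.18182 mcg/hr ÷ 7.170732 mcg/mL = 8.81107 mL/hr
Time remaining = 36.24202 mL ÷ 8.81107 mL/hr = 4.113237 hr

4.1 hours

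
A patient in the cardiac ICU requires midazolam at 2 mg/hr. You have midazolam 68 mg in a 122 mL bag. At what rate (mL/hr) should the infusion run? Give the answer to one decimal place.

3.6 mL/hr

Concentration = 68 mg ÷ 122 mL = 0.557377 mg/mL
Rate = 2 mg/hr ÷ 0.557377 mg/mL = 3.588235 mL/hr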